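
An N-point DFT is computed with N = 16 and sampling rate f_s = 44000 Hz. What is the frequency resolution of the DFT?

DFT frequency resolution = f_s / N
= 44000 / 16 = 2750 Hz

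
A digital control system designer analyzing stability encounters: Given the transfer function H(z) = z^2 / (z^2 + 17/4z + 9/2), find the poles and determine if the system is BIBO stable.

Poles are roots of the denominator: z^2 + 17/4z + 9/2 = 0.
Quadratic formula: z = [-(17/4) +/- sqrt((17/4)^2 - 4*(9/2))] / 2
Discriminant = 289/16 - 18 = 1/16; sqrt = 1/4.
z = (-17/4 +/- 1/4) / 2 => z = -2 or z = -9/4.
|p1| = 9/4, |p2| = 2.
For BIBO stability, all poles must lie inside the unit circle (|p| < 1).
System is UNSTABLE since at least one |p| >= 1.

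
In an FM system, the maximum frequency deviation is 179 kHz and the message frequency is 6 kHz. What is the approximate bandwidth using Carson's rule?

Carson's rule: BW = 2*(delta_f + f_m)
= 2*(179 + 6) kHz = 370 kHz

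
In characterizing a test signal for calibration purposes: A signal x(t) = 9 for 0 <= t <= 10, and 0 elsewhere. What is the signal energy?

Energy = integral of |x(t)|^2 dt over the signal duration
= 9^2 * 10 = 81 * 10 = 810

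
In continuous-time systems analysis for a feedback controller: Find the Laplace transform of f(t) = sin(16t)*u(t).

Standard pair: sin(wt)*u(t) <-> w/(s^2+w^2)
With w = 16: L{sin(16t)*u(t)} = 16/(s^2+256)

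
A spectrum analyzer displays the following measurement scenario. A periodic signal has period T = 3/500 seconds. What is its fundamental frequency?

The fundamental frequency is the reciprocal of the period.
f = 1/T = 1/(3/500) = 500/3 Hz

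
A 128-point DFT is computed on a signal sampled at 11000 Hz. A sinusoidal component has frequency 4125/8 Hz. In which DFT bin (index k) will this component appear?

DFT frequency resolution = f_s/N = 11000/128 = 1375/16 Hz
Bin index k = f_signal / resolution = 4125/8 / 1375/16 = 6
The signal frequency 4125/8 Hz falls in DFT bin k = 6.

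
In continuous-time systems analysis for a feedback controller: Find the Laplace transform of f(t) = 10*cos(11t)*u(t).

Standard pair: cos(wt)*u(t) <-> s/(s^2+w^2)
With w = 11: L{10*cos(11t)*u(t)} = 10s/(s^2+121)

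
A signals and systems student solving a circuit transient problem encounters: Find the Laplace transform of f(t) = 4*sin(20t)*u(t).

Standard pair: sin(wt)*u(t) <-> w/(s^2+w^2)
With w = 20: L{4*sin(20t)*u(t)} = 80/(s^2+400)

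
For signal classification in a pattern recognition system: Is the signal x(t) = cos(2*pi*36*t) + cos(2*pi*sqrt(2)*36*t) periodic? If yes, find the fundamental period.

f1 = 36 Hz, f2 = 36*sqrt(2) Hz
Ratio f2/f1 = sqrt(2), which is irrational.
Since the frequency ratio is irrational, no common period exists.
The signal is not periodic.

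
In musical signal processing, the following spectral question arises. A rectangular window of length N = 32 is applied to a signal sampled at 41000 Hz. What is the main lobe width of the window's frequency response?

For a rectangular window of length N,
the main lobe width in frequency is 2*f_s/N.
= 2*41000/32 = 5125/2 Hz
This determines the minimum frequency separation for resolving two sinusoids.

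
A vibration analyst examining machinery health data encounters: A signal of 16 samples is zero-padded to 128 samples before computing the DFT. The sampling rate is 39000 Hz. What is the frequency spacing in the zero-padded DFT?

Original DFT: N = 16, resolution = f_s/N = 39000/16 = 4875/2 Hz
Zero-padded DFT: N = 128, resolution = f_s/N = 39000/128 = 4875/16 Hz
Zero-padding interpolates the spectrum (finer frequency grid)
but does NOT improve the true spectral resolution (ability to resolve close frequencies).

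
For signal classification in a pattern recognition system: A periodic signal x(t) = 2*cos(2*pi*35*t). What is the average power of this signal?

Average power of A*cos(wt) is A^2/2.
P = 2^2 / 2 = 4/2 = 2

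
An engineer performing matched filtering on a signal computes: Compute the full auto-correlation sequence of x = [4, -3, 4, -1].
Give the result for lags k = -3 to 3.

r_xx[k] = sum_m x[m]*x[m+k], indexed from 0, for k = -3 to 3:
  r_xx[-3] = x[3]*x[0] = -4
  r_xx[-2] = x[2]*x[0] + x[3]*x[1] = 19
  r_xx[-1] = x[1]*x[0] + x[2]*x[1] + x[3]*x[2] = -28
  r_xx[0] = x[0]*x[0] + x[1]*x[1] + x[2]*x[2] + x[3]*x[3] = 42
  r_xx[1] = x[0]*x[1] + x[1]*x[2] + x[2]*x[3] = -28
  r_xx[2] = x[0]*x[2] + x[1]*x[3] = 19
  r_xx[3] = x[0]*x[3] = -4
r_xx = [-4, 19, -28, 42, -28, 19, -4]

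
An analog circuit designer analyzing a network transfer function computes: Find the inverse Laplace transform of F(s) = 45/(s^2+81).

Standard pair: w/(s^2+w^2) <-> sin(wt)*u(t)
Recognize w^2 = 81, so w = 9; numerator 45 = 5*9.
f(t) = 5*sin(9t)*u(t)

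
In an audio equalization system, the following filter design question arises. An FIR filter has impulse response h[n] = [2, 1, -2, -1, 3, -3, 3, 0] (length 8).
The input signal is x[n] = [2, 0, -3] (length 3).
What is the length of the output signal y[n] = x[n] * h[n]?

For linear convolution, the output length is:
len(y) = len(x) + len(h) - 1 = 3 + 8 - 1 = 10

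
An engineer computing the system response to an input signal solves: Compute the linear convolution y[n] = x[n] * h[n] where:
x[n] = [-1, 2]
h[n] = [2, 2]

y[n] = sum_k x[k]*h[n-k]. Output length = len(x) + len(h) - 1 = 2 + 2 - 1 = 3.
y[0] = -1*2 = -2
y[1] = 2*2 + -1*2 = 2
y[2] = 2*2 = 4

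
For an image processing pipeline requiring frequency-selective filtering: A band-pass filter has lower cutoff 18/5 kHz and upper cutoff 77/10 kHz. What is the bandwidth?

Bandwidth = f_high - f_low
= 77/10 kHz - 18/5 kHz = 41/10 kHz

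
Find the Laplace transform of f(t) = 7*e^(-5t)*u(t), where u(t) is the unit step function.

Standard Laplace transform pair:
e^(-at)*u(t) <-> 1/(s+a)
With a = 5: L{7*e^(-5t)*u(t)} = 7/(s+5), ROC: Re(s) > -5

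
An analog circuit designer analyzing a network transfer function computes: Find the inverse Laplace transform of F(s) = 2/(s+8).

Standard pair: k/(s+a) <-> k*e^(-at)*u(t)
With k=2, a=8: f(t) = 2*e^(-8t)*u(t)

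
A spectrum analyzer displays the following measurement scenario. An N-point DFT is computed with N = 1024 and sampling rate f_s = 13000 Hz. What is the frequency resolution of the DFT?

DFT frequency resolution = f_s / N
= 13000 / 1024 = 1625/128 Hz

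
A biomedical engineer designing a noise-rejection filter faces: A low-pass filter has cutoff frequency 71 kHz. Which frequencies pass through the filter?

A low-pass filter passes all frequencies below the cutoff frequency 71 kHz and attenuates higher frequencies.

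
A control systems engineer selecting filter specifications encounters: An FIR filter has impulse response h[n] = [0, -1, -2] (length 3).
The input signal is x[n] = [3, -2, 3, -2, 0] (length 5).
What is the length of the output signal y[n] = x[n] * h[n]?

For linear convolution, the output length is:
len(y) = len(x) + len(h) - 1 = 5 + 3 - 1 = 7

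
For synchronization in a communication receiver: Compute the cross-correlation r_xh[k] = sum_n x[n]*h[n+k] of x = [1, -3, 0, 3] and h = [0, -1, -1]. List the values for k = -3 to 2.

Both sequences indexed from 0 and zero outside their support.
Lags with overlap: k = -3 to 2.
  r_xh[-3] = x[3]*h[0] = 0
  r_xh[-2] = x[2]*h[0] + x[3]*h[1] = -3
  r_xh[-1] = x[1]*h[0] + x[2]*h[1] + x[3]*h[2] = -3
  r_xh[0] = x[0]*h[0] + x[1]*h[1] + x[2]*h[2] = 3
  r_xh[1] = x[0]*h[1] + x[1]*h[2] = 2
  r_xh[2] = x[0]*h[2] = -1
r_xh = [0, -3, -3, 3, 2, -1] (for k = -3, ..., 2)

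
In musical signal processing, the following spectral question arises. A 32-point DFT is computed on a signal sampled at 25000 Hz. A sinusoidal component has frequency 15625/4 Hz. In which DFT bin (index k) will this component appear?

DFT frequency resolution = f_s/N = 25000/32 = 3125/4 Hz
Bin index k = f_signal / resolution = 15625/4 / 3125/4 = 5
The signal frequency 15625/4 Hz falls in DFT bin k = 5.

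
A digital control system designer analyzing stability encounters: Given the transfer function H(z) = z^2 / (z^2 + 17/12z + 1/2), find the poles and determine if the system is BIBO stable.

Poles are roots of the denominator: z^2 + 17/12z + 1/2 = 0.
Quadratic formula: z = [-(17/12) +/- sqrt((17/12)^2 - 4*(1/2))] / 2
Discriminant = 289/144 - 2 = 1/144; sqrt = 1/12.
z = (-17/12 +/- 1/12) / 2 => z = -2/3 or z = -3/4.
|p1| = 3/4, |p2| = 2/3.
For BIBO stability, all poles must lie inside the unit circle (|p| < 1).
System is STABLE since both |p| < 1.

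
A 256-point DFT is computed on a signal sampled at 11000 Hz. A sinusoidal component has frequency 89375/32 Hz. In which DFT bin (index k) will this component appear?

DFT frequency resolution = f_s/N = 11000/256 = 1375/32 Hz
Bin index k = f_signal / resolution = 89375/32 / 1375/32 = 65
The signal frequency 89375/32 Hz falls in DFT bin k = 65.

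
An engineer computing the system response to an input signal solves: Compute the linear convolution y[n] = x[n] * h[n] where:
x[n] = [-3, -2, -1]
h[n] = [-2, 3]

y[n] = sum_k x[k]*h[n-k]. Output length = len(x) + len(h) - 1 = 3 + 2 - 1 = 4.
y[0] = -3*-2 = 6
y[1] = -2*-2 + -3*3 = -5
y[2] = -1*-2 + -2*3 = -4
y[3] = -1*3 = -3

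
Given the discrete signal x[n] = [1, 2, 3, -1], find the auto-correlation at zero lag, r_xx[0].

The auto-correlation at zero lag r_xx[0] equals the signal energy.
r_xx[0] = sum of x[n]^2 = 1^2 + 2^2 + 3^2 + (-1)^2
= 1 + 4 + 9 + 1 = 15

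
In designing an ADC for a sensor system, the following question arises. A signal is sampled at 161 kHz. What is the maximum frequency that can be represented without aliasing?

The maximum frequency that can be represented without aliasing
is the Nyquist frequency: f_max = f_s / 2 = 161 kHz / 2 = 161/2 kHz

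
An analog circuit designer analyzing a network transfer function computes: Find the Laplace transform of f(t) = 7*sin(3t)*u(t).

Standard pair: sin(wt)*u(t) <-> w/(s^2+w^2)
With w = 3: L{7*sin(3t)*u(t)} = 21/(s^2+9)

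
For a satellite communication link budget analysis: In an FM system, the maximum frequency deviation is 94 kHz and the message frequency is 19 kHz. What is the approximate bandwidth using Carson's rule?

Carson's rule: BW = 2*(delta_f + f_m)
= 2*(94 + 19) kHz = 226 kHz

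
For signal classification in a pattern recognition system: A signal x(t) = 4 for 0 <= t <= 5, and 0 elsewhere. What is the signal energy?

Energy = integral of |x(t)|^2 dt over the signal duration
= 4^2 * 5 = 16 * 5 = 80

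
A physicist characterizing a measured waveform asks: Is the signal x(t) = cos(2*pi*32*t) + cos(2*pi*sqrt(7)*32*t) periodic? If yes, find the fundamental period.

f1 = 32 Hz, f2 = 32*sqrt(7) Hz
Ratio f2/f1 = sqrt(7), which is irrational.
Since the frequency ratio is irrational, no common period exists.
The signal is not periodic.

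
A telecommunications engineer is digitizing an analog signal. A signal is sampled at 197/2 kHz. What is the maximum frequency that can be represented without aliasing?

The maximum frequency that can be represented without aliasing
is the Nyquist frequency: f_max = f_s / 2 = 197/2 kHz / 2 = 197/4 kHz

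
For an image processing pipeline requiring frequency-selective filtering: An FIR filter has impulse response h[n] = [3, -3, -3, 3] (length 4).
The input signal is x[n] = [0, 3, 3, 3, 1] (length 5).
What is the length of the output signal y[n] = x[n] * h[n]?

For linear convolution, the output length is:
len(y) = len(x) + len(h) - 1 = 5 + 4 - 1 = 8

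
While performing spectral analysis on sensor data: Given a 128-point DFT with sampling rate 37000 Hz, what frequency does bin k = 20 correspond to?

The frequency of DFT bin k is: f_k = k * f_s / N
f_20 = 20 * 37000 / 128 = 23125/4 Hz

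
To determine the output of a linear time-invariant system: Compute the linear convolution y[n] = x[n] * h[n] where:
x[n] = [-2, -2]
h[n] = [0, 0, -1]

y[n] = sum_k x[k]*h[n-k]. Output length = len(x) + len(h) - 1 = 2 + 3 - 1 = 4.
y[0] = -2*0 = 0
y[1] = -2*0 + -2*0 = 0
y[2] = -2*0 + -2*-1 = 2
y[3] = -2*-1 = 2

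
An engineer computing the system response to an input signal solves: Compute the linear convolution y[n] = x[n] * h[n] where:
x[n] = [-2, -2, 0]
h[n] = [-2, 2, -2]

y[n] = sum_k x[k]*h[n-k]. Output length = len(x) + len(h) - 1 = 3 + 3 - 1 = 5.
y[0] = -2*-2 = 4
y[1] = -2*-2 + -2*2 = 0
y[2] = 0*-2 + -2*2 + -2*-2 = 0
y[3] = 0*2 + -2*-2 = 4
y[4] = 0*-2 = 0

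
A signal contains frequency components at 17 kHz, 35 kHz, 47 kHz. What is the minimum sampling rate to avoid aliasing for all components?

The highest frequency component is f_max = 47 kHz.
Nyquist rate = 2 * f_max = 2 * 47 kHz = 94 kHz.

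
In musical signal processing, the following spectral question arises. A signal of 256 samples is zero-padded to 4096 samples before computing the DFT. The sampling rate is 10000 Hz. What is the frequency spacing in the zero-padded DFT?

Original DFT: N = 256, resolution = f_s/N = 10000/256 = 625/16 Hz
Zero-padded DFT: N = 4096, resolution = f_s/N = 10000/4096 = 625/256 Hz
Zero-padding interpolates the spectrum (finer frequency grid)
but does NOT improve the true spectral resolution (ability to resolve close frequencies).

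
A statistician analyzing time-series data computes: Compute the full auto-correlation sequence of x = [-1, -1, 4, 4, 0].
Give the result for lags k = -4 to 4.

r_xx[k] = sum_m x[m]*x[m+k], indexed from 0, for k = -4 to 4:
  r_xx[-4] = x[4]*x[0] = 0
  r_xx[-3] = x[3]*x[0] + x[4]*x[1] = -4
  r_xx[-2] = x[2]*x[0] + x[3]*x[1] + x[4]*x[2] = -8
  r_xx[-1] = x[1]*x[0] + x[2]*x[1] + x[3]*x[2] + x[4]*x[3] = 13
  r_xx[0] = x[0]*x[0] + x[1]*x[1] + x[2]*x[2] + x[3]*x[3] + x[4]*x[4] = 34
  r_xx[1] = x[0]*x[1] + x[1]*x[2] + x[2]*x[3] + x[3]*x[4] = 13
  r_xx[2] = x[0]*x[2] + x[1]*x[3] + x[2]*x[4] = -8
  r_xx[3] = x[0]*x[3] + x[1]*x[4] = -4
  r_xx[4] = x[0]*x[4] = 0
r_xx = [0, -4, -8, 13, 34, 13, -8, -4, 0]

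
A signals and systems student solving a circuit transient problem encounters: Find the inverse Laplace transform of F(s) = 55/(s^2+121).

Standard pair: w/(s^2+w^2) <-> sin(wt)*u(t)
Recognize w^2 = 121, so w = 11; numerator 55 = 5*11.
f(t) = 5*sin(11t)*u(t)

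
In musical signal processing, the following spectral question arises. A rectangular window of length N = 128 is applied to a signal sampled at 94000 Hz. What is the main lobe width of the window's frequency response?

For a rectangular window of length N,
the main lobe width in frequency is 2*f_s/N.
= 2*94000/128 = 5875/4 Hz
This determines the minimum frequency separation for resolving two sinusoids.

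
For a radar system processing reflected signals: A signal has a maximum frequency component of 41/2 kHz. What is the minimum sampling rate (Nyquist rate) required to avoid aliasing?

By the Nyquist-Shannon sampling theorem,
the minimum sampling rate (Nyquist rate) must be at least 2 * f_max.
Nyquist rate = 2 * 41/2 kHz = 41 kHz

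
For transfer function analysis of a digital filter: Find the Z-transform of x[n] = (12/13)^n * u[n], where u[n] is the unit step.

The Z-transform of a^n * u[n] is z/(z-a) for |z| > |a|.
Here a = 12/13, so X(z) = z/(z - (12/13)) = 13z/(13z - 12)
ROC: |z| > 12/13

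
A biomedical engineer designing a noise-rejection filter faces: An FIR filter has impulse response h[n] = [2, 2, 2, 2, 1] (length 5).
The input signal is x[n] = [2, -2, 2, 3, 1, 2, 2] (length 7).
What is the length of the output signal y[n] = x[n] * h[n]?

For linear convolution, the output length is:
len(y) = len(x) + len(h) - 1 = 7 + 5 - 1 = 11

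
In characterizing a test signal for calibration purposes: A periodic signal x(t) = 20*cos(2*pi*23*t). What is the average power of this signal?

Average power of A*cos(wt) is A^2/2.
P = 20^2 / 2 = 400/2 = 200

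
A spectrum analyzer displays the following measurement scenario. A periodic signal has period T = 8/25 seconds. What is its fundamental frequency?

The fundamental frequency is the reciprocal of the period.
f = 1/T = 1/(8/25) = 25/8 Hz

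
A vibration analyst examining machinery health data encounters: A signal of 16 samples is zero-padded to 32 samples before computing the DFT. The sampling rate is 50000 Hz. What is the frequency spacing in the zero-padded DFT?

Original DFT: N = 16, resolution = f_s/N = 50000/16 = 3125 Hz
Zero-padded DFT: N = 32, resolution = f_s/N = 50000/32 = 3125/2 Hz
Zero-padding interpolates the spectrum (finer frequency grid)
but does NOT improve the true spectral resolution (ability to resolve close frequencies).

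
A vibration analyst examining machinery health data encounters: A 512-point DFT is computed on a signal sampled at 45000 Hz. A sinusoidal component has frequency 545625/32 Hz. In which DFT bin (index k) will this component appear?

DFT frequency resolution = f_s/N = 45000/512 = 5625/64 Hz
Bin index k = f_signal / resolution = 545625/32 / 5625/64 = 194
The signal frequency 545625/32 Hz falls in DFT bin k = 194.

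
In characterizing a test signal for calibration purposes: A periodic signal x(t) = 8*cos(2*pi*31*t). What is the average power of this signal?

Average power of A*cos(wt) is A^2/2.
P = 8^2 / 2 = 64/2 = 32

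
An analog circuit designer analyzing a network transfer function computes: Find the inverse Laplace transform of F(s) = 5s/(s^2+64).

Standard pair: s/(s^2+w^2) <-> cos(wt)*u(t)
With k=5, w=8: f(t) = 5*cos(8t)*u(t)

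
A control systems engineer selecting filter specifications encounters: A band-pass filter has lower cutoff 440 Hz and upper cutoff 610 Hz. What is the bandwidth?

Bandwidth = f_high - f_low
= 610 Hz - 440 Hz = 170 Hz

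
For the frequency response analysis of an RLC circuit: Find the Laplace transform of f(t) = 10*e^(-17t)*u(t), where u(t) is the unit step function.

Standard Laplace transform pair:
e^(-at)*u(t) <-> 1/(s+a)
With a = 17: L{10*e^(-17t)*u(t)} = 10/(s+17), ROC: Re(s) > -17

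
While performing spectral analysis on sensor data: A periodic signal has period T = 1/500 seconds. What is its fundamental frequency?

The fundamental frequency is the reciprocal of the period.
f = 1/T = 1/(1/500) = 500 Hz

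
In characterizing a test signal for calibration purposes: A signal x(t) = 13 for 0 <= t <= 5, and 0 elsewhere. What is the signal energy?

Energy = integral of |x(t)|^2 dt over the signal duration
= 13^2 * 5 = 169 * 5 = 845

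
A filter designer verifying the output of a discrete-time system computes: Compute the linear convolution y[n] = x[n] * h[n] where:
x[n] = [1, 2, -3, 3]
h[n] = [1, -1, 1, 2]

y[n] = sum_k x[k]*h[n-k]. Output length = len(x) + len(h) - 1 = 4 + 4 - 1 = 7.
y[0] = 1*1 = 1
y[1] = 2*1 + 1*-1 = 1
y[2] = -3*1 + 2*-1 + 1*1 = -4
y[3] = 3*1 + -3*-1 + 2*1 + 1*2 = 10
y[4] = 3*-1 + -3*1 + 2*2 = -2
y[5] = 3*1 + -3*2 = -3
y[6] = 3*2 = 6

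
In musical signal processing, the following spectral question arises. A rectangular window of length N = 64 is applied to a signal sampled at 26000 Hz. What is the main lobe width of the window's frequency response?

For a rectangular window of length N,
the main lobe width in frequency is 2*f_s/N.
= 2*26000/64 = 1625/2 Hz
This determines the minimum frequency separation for resolving two sinusoids.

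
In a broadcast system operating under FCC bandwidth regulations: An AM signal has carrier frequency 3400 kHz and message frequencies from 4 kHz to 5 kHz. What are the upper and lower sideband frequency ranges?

Upper sideband (USB) = fc + [fm_low, fm_high] = 3400 + [4, 5] = [3404, 3405] kHz
Lower sideband (LSB) = fc - [fm_high, fm_low] = 3400 - [5, 4] = [3395, 3396] kHz
Total occupied spectrum: 3395 kHz to 3405 kHz (plus carrier at 3400 kHz)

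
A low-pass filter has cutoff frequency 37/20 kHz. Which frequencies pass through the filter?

A low-pass filter passes all frequencies below the cutoff frequency 37/20 kHz and attenuates higher frequencies.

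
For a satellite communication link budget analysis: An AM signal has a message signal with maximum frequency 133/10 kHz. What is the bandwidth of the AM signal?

In AM (double-sideband), the bandwidth is twice the message frequency.
BW = 2 * f_m = 2 * 133/10 kHz = 133/5 kHz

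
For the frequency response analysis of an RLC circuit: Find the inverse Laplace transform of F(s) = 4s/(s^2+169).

Standard pair: s/(s^2+w^2) <-> cos(wt)*u(t)
With k=4, w=13: f(t) = 4*cos(13t)*u(t)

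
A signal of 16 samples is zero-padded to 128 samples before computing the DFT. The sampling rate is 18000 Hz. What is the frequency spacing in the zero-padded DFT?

Original DFT: N = 16, resolution = f_s/N = 18000/16 = 1125 Hz
Zero-padded DFT: N = 128, resolution = f_s/N = 18000/128 = 1125/8 Hz
Zero-padding interpolates the spectrum (finer frequency grid)
but does NOT improve the true spectral resolution (ability to resolve close frequencies).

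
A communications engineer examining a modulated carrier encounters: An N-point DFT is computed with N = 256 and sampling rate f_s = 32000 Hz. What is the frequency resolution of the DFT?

DFT frequency resolution = f_s / N
= 32000 / 256 = 125 Hz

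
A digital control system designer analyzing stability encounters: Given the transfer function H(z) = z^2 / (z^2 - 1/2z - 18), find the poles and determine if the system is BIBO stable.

Poles are roots of the denominator: z^2 - 1/2z - 18 = 0.
Quadratic formula: z = [-(-1/2) +/- sqrt((-1/2)^2 - 4*(-18))] / 2
Discriminant = 1/4 + 72 = 289/4; sqrt = 17/2.
z = (1/2 +/- 17/2) / 2 => z = 9/2 or z = -4.
|p1| = 9/2, |p2| = 4.
For BIBO stability, all poles must lie inside the unit circle (|p| < 1).
System is UNSTABLE since at least one |p| >= 1.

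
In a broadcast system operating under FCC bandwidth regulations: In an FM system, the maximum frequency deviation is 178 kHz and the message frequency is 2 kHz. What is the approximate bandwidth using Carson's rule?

Carson's rule: BW = 2*(delta_f + f_m)
= 2*(178 + 2) kHz = 360 kHz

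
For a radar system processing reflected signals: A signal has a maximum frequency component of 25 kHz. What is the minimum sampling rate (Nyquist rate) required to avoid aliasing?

By the Nyquist-Shannon sampling theorem,
the minimum sampling rate (Nyquist rate) must be at least 2 * f_max.
Nyquist rate = 2 * 25 kHz = 50 kHz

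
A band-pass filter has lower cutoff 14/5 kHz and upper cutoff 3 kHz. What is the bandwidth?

Bandwidth = f_high - f_low
= 3 kHz - 14/5 kHz = 1/5 kHz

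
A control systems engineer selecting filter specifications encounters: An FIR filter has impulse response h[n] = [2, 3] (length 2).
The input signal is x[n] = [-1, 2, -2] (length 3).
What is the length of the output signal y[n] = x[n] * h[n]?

For linear convolution, the output length is:
len(y) = len(x) + len(h) - 1 = 3 + 2 - 1 = 4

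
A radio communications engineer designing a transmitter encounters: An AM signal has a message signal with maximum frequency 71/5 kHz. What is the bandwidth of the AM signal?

In AM (double-sideband), the bandwidth is twice the message frequency.
BW = 2 * f_m = 2 * 71/5 kHz = 142/5 kHz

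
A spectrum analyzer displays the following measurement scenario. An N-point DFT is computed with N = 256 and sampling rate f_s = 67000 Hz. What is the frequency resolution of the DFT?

DFT frequency resolution = f_s / N
= 67000 / 256 = 8375/32 Hz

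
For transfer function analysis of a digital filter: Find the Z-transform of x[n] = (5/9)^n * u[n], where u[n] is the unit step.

The Z-transform of a^n * u[n] is z/(z-a) for |z| > |a|.
Here a = 5/9, so X(z) = z/(z - (5/9)) = 9z/(9z - 5)
ROC: |z| > 5/9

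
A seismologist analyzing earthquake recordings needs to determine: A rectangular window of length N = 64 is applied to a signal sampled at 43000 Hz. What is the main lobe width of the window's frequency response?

For a rectangular window of length N,
the main lobe width in frequency is 2*f_s/N.
= 2*43000/64 = 5375/4 Hz
This determines the minimum frequency separation for resolving two sinusoids.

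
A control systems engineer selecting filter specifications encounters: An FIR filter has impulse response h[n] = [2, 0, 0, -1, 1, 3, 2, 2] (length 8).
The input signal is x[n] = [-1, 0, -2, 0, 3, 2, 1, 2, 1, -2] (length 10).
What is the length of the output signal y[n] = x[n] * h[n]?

For linear convolution, the output length is:
len(y) = len(x) + len(h) - 1 = 10 + 8 - 1 = 17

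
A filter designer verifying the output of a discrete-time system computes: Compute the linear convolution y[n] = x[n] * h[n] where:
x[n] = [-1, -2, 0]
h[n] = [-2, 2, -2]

y[n] = sum_k x[k]*h[n-k]. Output length = len(x) + len(h) - 1 = 3 + 3 - 1 = 5.
y[0] = -1*-2 = 2
y[1] = -2*-2 + -1*2 = 2
y[2] = 0*-2 + -2*2 + -1*-2 = -2
y[3] = 0*2 + -2*-2 = 4
y[4] = 0*-2 = 0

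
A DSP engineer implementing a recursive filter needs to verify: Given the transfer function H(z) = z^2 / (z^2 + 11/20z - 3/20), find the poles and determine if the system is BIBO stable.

Poles are roots of the denominator: z^2 + 11/20z - 3/20 = 0.
Quadratic formula: z = [-(11/20) +/- sqrt((11/20)^2 - 4*(-3/20))] / 2
Discriminant = 121/400 + 3/5 = 361/400; sqrt = 19/20.
z = (-11/20 +/- 19/20) / 2 => z = 1/5 or z = -3/4.
|p1| = 1/5, |p2| = 3/4.
For BIBO stability, all poles must lie inside the unit circle (|p| < 1).
System is STABLE since both |p| < 1.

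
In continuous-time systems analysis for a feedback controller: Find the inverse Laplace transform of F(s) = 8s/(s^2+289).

Standard pair: s/(s^2+w^2) <-> cos(wt)*u(t)
With k=8, w=17: f(t) = 8*cos(17t)*u(t)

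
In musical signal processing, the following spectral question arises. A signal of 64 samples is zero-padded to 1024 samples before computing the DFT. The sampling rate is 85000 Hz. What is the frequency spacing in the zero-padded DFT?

Original DFT: N = 64, resolution = f_s/N = 85000/64 = 10625/8 Hz
Zero-padded DFT: N = 1024, resolution = f_s/N = 85000/1024 = 10625/128 Hz
Zero-padding interpolates the spectrum (finer frequency grid)
but does NOT improve the true spectral resolution (ability to resolve close frequencies).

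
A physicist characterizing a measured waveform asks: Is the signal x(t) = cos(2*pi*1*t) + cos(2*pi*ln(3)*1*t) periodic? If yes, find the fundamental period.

f1 = 1 Hz, f2 = 1*ln(3) Hz
Ratio f2/f1 = ln(3), which is irrational.
Since the frequency ratio is irrational, no common period exists.
The signal is not periodic.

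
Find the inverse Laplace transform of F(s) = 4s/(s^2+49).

Standard pair: s/(s^2+w^2) <-> cos(wt)*u(t)
With k=4, w=7: f(t) = 4*cos(7t)*u(t)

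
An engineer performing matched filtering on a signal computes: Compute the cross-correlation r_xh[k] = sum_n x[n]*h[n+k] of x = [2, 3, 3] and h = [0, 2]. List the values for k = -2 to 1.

Both sequences indexed from 0 and zero outside their support.
Lags with overlap: k = -2 to 1.
  r_xh[-2] = x[2]*h[0] = 0
  r_xh[-1] = x[1]*h[0] + x[2]*h[1] = 6
  r_xh[0] = x[0]*h[0] + x[1]*h[1] = 6
  r_xh[1] = x[0]*h[1] = 4
r_xh = [0, 6, 6, 4] (for k = -2, ..., 1)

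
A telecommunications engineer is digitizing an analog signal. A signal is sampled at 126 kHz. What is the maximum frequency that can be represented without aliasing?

The maximum frequency that can be represented without aliasing
is the Nyquist frequency: f_max = f_s / 2 = 126 kHz / 2 = 63 kHz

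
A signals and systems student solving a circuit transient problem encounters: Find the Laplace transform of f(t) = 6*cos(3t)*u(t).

Standard pair: cos(wt)*u(t) <-> s/(s^2+w^2)
With w = 3: L{6*cos(3t)*u(t)} = 6s/(s^2+9)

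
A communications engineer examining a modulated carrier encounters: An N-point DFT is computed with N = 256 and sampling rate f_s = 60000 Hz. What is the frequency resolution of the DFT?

DFT frequency resolution = f_s / N
= 60000 / 256 = 1875/8 Hz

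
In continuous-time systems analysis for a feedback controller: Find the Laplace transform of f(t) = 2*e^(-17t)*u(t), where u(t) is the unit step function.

Standard Laplace transform pair:
e^(-at)*u(t) <-> 1/(s+a)
With a = 17: L{2*e^(-17t)*u(t)} = 2/(s+17), ROC: Re(s) > -17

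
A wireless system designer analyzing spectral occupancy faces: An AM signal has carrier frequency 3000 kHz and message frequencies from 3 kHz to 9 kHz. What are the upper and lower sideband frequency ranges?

Upper sideband (USB) = fc + [fm_low, fm_high] = 3000 + [3, 9] = [3003, 3009] kHz
Lower sideband (LSB) = fc - [fm_high, fm_low] = 3000 - [9, 3] = [2991, 2997] kHz
Total occupied spectrum: 2991 kHz to 3009 kHz (plus carrier at 3000 kHz)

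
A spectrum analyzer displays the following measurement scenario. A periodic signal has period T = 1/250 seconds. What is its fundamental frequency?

The fundamental frequency is the reciprocal of the period.
f = 1/T = 1/(1/250) = 250 Hz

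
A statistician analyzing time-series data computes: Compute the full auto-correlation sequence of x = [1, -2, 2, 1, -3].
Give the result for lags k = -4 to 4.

r_xx[k] = sum_m x[m]*x[m+k], indexed from 0, for k = -4 to 4:
  r_xx[-4] = x[4]*x[0] = -3
  r_xx[-3] = x[3]*x[0] + x[4]*x[1] = 7
  r_xx[-2] = x[2]*x[0] + x[3]*x[1] + x[4]*x[2] = -6
  r_xx[-1] = x[1]*x[0] + x[2]*x[1] + x[3]*x[2] + x[4]*x[3] = -7
  r_xx[0] = x[0]*x[0] + x[1]*x[1] + x[2]*x[2] + x[3]*x[3] + x[4]*x[4] = 19
  r_xx[1] = x[0]*x[1] + x[1]*x[2] + x[2]*x[3] + x[3]*x[4] = -7
  r_xx[2] = x[0]*x[2] + x[1]*x[3] + x[2]*x[4] = -6
  r_xx[3] = x[0]*x[3] + x[1]*x[4] = 7
  r_xx[4] = x[0]*x[4] = -3
r_xx = [-3, 7, -6, -7, 19, -7, -6, 7, -3]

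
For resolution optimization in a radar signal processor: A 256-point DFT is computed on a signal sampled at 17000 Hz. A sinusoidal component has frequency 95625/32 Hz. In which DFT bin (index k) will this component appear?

DFT frequency resolution = f_s/N = 17000/256 = 2125/32 Hz
Bin index k = f_signal / resolution = 95625/32 / 2125/32 = 45
The signal frequency 95625/32 Hz falls in DFT bin k = 45.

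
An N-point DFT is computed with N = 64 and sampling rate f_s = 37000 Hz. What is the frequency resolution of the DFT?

DFT frequency resolution = f_s / N
= 37000 / 64 = 4625/8 Hz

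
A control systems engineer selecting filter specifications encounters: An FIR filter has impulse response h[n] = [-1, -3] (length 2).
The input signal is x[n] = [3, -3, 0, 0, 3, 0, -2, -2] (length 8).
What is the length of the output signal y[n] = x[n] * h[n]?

For linear convolution, the output length is:
len(y) = len(x) + len(h) - 1 = 8 + 2 - 1 = 9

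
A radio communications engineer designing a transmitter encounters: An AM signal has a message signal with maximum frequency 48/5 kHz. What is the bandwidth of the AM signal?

In AM (double-sideband), the bandwidth is twice the message frequency.
BW = 2 * f_m = 2 * 48/5 kHz = 96/5 kHz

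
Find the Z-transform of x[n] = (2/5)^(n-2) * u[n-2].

Time-shifting property: if X(z) = Z{x[n]}, then Z{x[n-d]} = z^(-d) * X(z)
X(z) = z/(z - 2/5) for x[n] = (2/5)^n * u[n]
Z{x[n-2]} = z^(-2) * z/(z - 2/5) = z^(-1)/(z - 2/5)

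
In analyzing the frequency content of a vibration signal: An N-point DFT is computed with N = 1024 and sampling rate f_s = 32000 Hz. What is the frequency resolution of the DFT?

DFT frequency resolution = f_s / N
= 32000 / 1024 = 125/4 Hz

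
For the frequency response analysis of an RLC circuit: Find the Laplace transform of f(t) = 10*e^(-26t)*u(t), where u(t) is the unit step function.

Standard Laplace transform pair:
e^(-at)*u(t) <-> 1/(s+a)
With a = 26: L{10*e^(-26t)*u(t)} = 10/(s+26), ROC: Re(s) > -26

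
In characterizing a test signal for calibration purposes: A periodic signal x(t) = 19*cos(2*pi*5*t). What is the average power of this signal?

Average power of A*cos(wt) is A^2/2.
P = 19^2 / 2 = 361/2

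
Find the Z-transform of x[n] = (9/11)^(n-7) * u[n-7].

Time-shifting property: if X(z) = Z{x[n]}, then Z{x[n-d]} = z^(-d) * X(z)
X(z) = z/(z - 9/11) for x[n] = (9/11)^n * u[n]
Z{x[n-7]} = z^(-7) * z/(z - 9/11) = z^(-6)/(z - 9/11)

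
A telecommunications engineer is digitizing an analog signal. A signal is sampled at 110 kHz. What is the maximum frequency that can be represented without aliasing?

The maximum frequency that can be represented without aliasing
is the Nyquist frequency: f_max = f_s / 2 = 110 kHz / 2 = 55 kHz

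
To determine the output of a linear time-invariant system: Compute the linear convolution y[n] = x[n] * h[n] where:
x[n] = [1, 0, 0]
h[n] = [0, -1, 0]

y[n] = sum_k x[k]*h[n-k]. Output length = len(x) + len(h) - 1 = 3 + 3 - 1 = 5.
y[0] = 1*0 = 0
y[1] = 0*0 + 1*-1 = -1
y[2] = 0*0 + 0*-1 + 1*0 = 0
y[3] = 0*-1 + 0*0 = 0
y[4] = 0*0 = 0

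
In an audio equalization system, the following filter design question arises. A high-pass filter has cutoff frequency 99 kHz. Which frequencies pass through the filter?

A high-pass filter passes all frequencies above the cutoff frequency 99 kHz and attenuates lower frequencies.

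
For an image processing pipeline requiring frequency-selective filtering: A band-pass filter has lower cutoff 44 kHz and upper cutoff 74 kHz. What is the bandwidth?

Bandwidth = f_high - f_low
= 74 kHz - 44 kHz = 30 kHz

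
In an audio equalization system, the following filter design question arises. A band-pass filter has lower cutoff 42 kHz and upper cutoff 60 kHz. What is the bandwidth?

Bandwidth = f_high - f_low
= 60 kHz - 42 kHz = 18 kHz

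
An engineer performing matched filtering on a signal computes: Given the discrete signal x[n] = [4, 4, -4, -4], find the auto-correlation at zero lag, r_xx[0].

The auto-correlation at zero lag r_xx[0] equals the signal energy.
r_xx[0] = sum of x[n]^2 = 4^2 + 4^2 + (-4)^2 + (-4)^2
= 16 + 16 + 16 + 16 = 64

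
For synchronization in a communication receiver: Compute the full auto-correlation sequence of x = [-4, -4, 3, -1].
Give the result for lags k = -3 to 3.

r_xx[k] = sum_m x[m]*x[m+k], indexed from 0, for k = -3 to 3:
  r_xx[-3] = x[3]*x[0] = 4
  r_xx[-2] = x[2]*x[0] + x[3]*x[1] = -8
  r_xx[-1] = x[1]*x[0] + x[2]*x[1] + x[3]*x[2] = 1
  r_xx[0] = x[0]*x[0] + x[1]*x[1] + x[2]*x[2] + x[3]*x[3] = 42
  r_xx[1] = x[0]*x[1] + x[1]*x[2] + x[2]*x[3] = 1
  r_xx[2] = x[0]*x[2] + x[1]*x[3] = -8
  r_xx[3] = x[0]*x[3] = 4
r_xx = [4, -8, 1, 42, 1, -8, 4]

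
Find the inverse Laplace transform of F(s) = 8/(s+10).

Standard pair: k/(s+a) <-> k*e^(-at)*u(t)
With k=8, a=10: f(t) = 8*e^(-10t)*u(t)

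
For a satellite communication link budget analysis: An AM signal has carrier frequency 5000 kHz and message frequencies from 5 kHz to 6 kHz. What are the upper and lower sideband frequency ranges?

Upper sideband (USB) = fc + [fm_low, fm_high] = 5000 + [5, 6] = [5005, 5006] kHz
Lower sideband (LSB) = fc - [fm_high, fm_low] = 5000 - [6, 5] = [4994, 4995] kHz
Total occupied spectrum: 4994 kHz to 5006 kHz (plus carrier at 5000 kHz)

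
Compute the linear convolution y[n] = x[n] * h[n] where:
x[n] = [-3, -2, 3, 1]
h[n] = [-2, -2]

y[n] = sum_k x[k]*h[n-k]. Output length = len(x) + len(h) - 1 = 4 + 2 - 1 = 5.
y[0] = -3*-2 = 6
y[1] = -2*-2 + -3*-2 = 10
y[2] = 3*-2 + -2*-2 = -2
y[3] = 1*-2 + 3*-2 = -8
y[4] = 1*-2 = -2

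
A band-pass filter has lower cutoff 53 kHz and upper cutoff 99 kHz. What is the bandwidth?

Bandwidth = f_high - f_low
= 99 kHz - 53 kHz = 46 kHz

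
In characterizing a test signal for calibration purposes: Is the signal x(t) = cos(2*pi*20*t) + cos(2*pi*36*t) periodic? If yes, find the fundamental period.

f1 = 20 Hz, f2 = 36 Hz
Period T1 = 1/20, T2 = 1/36
Ratio T1/T2 = 36/20, which is rational.
The signal is periodic with fundamental period T = 1/GCD(20,36) = 1/4 s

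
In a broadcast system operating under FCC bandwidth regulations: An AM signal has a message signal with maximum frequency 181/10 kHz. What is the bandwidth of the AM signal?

In AM (double-sideband), the bandwidth is twice the message frequency.
BW = 2 * f_m = 2 * 181/10 kHz = 181/5 kHz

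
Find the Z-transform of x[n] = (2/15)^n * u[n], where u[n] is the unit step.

The Z-transform of a^n * u[n] is z/(z-a) for |z| > |a|.
Here a = 2/15, so X(z) = z/(z - (2/15)) = 15z/(15z - 2)
ROC: |z| > 2/15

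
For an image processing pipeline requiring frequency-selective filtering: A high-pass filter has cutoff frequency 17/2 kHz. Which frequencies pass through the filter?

A high-pass filter passes all frequencies above the cutoff frequency 17/2 kHz and attenuates lower frequencies.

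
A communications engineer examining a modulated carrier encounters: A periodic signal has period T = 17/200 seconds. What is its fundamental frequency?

The fundamental frequency is the reciprocal of the period.
f = 1/T = 1/(17/200) = 200/17 Hz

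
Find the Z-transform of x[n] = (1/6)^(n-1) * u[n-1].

Time-shifting property: if X(z) = Z{x[n]}, then Z{x[n-d]} = z^(-d) * X(z)
X(z) = z/(z - 1/6) for x[n] = (1/6)^n * u[n]
Z{x[n-1]} = z^(-1) * z/(z - 1/6) = 1/(z - 1/6)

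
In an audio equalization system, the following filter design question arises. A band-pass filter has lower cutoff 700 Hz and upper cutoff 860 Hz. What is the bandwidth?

Bandwidth = f_high - f_low
= 860 Hz - 700 Hz = 160 Hz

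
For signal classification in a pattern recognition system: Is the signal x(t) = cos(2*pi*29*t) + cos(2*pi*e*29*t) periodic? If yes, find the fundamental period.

f1 = 29 Hz, f2 = 29*e Hz
Ratio f2/f1 = e, which is irrational.
Since the frequency ratio is irrational, no common period exists.
The signal is not periodic.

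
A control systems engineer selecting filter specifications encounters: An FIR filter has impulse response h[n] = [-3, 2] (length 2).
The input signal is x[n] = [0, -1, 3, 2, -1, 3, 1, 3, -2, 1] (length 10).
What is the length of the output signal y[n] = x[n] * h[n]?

For linear convolution, the output length is:
len(y) = len(x) + len(h) - 1 = 10 + 2 - 1 = 11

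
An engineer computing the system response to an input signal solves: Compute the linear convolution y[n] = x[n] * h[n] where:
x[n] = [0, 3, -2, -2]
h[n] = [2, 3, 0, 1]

y[n] = sum_k x[k]*h[n-k]. Output length = len(x) + len(h) - 1 = 4 + 4 - 1 = 7.
y[0] = 0*2 = 0
y[1] = 3*2 + 0*3 = 6
y[2] = -2*2 + 3*3 + 0*0 = 5
y[3] = -2*2 + -2*3 + 3*0 + 0*1 = -10
y[4] = -2*3 + -2*0 + 3*1 = -3
y[5] = -2*0 + -2*1 = -2
y[6] = -2*1 = -2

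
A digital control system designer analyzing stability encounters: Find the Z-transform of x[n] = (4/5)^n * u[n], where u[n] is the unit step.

The Z-transform of a^n * u[n] is z/(z-a) for |z| > |a|.
Here a = 4/5, so X(z) = z/(z - (4/5)) = 5z/(5z - 4)
ROC: |z| > 4/5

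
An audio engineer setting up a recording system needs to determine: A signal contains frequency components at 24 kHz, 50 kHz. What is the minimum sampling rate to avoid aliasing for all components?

The highest frequency component is f_max = 50 kHz.
Nyquist rate = 2 * f_max = 2 * 50 kHz = 100 kHz.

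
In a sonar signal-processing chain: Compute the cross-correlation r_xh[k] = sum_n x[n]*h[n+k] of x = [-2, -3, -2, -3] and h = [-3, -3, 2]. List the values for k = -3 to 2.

Both sequences indexed from 0 and zero outside their support.
Lags with overlap: k = -3 to 2.
  r_xh[-3] = x[3]*h[0] = 9
  r_xh[-2] = x[2]*h[0] + x[3]*h[1] = 15
  r_xh[-1] = x[1]*h[0] + x[2]*h[1] + x[3]*h[2] = 9
  r_xh[0] = x[0]*h[0] + x[1]*h[1] + x[2]*h[2] = 11
  r_xh[1] = x[0]*h[1] + x[1]*h[2] = 0
  r_xh[2] = x[0]*h[2] = -4
r_xh = [9, 15, 9, 11, 0, -4] (for k = -3, ..., 2)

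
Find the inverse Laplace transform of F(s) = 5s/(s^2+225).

Standard pair: s/(s^2+w^2) <-> cos(wt)*u(t)
With k=5, w=15: f(t) = 5*cos(15t)*u(t)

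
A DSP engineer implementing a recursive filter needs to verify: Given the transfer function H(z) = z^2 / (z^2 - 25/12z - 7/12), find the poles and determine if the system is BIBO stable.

Poles are roots of the denominator: z^2 - 25/12z - 7/12 = 0.
Quadratic formula: z = [-(-25/12) +/- sqrt((-25/12)^2 - 4*(-7/12))] / 2
Discriminant = 625/144 + 7/3 = 961/144; sqrt = 31/12.
z = (25/12 +/- 31/12) / 2 => z = 7/3 or z = -1/4.
|p1| = 7/3, |p2| = 1/4.
For BIBO stability, all poles must lie inside the unit circle (|p| < 1).
System is UNSTABLE since at least one |p| >= 1.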